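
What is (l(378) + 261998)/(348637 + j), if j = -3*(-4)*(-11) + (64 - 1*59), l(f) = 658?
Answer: 43776/58085 ≈ 0.75365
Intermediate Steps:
j = -127 (j = 12*(-11) + (64 - 59) = -132 + 5 = -127)
(l(378) + 261998)/(348637 + j) = (658 + 261998)/(348637 - 127) = 262656/348510 = 262656*(1/348510) = 43776/58085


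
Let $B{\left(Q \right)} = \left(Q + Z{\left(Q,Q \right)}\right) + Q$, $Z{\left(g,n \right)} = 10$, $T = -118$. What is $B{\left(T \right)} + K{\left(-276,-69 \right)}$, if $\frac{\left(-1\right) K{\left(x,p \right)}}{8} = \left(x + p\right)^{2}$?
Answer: $-952426$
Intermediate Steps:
$B{\left(Q \right)} = 10 + 2 Q$ ($B{\left(Q \right)} = \left(Q + 10\right) + Q = \left(10 + Q\right) + Q = 10 + 2 Q$)
$K{\left(x,p \right)} = - 8 \left(p + x\right)^{2}$ ($K{\left(x,p \right)} = - 8 \left(x + p\right)^{2} = - 8 \left(p + x\right)^{2}$)
$B{\left(T \right)} + K{\left(-276,-69 \right)} = \left(10 + 2 \left(-118\right)\right) - 8 \left(-69 - 276\right)^{2} = \left(10 - 236\right) - 8 \left(-345\right)^{2} = -226 - 952200 = -952426$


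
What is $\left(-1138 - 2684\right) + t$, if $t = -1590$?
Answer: $-5412$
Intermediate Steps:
$\left(-1138 - 2684\right) + t = \left(-1138 - 2684\right) - 1590 = -3822 - 1590 = -5412$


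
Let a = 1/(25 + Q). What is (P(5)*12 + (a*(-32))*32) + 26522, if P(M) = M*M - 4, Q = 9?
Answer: 454646/17 ≈ 26744.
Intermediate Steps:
P(M) = -4 + M**2 (P(M) = M**2 - 4 = -4 + M**2)
a = 1/34 (a = 1/(25 + 9) = 1/34 ≈ 0.029412)
(P(5)*12 + (a*(-32))*32) + 26522 = ((-4 + 5**2)*12 + ((1/34)*(-32))*32) + 26522 = ((-4 + 25)*12 - 16/17*32) + 26522 = (21*12 - 512/17) + 26522 = (252 - 512/17) + 26522 = 3772/17 + 26522 = 454646/17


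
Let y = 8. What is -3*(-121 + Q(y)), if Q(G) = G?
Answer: 339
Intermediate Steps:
-3*(-121 + Q(y)) = -3*(-121 + 8) = -3*(-113) = 339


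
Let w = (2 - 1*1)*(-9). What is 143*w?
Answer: -1287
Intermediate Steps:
w = -9 (w = (2 - 1)*(-9) = 1*(-9) = -9)
143*w = 143*(-9) = -1287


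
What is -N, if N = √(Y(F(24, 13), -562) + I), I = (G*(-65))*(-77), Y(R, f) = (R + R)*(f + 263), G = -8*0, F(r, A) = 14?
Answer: -2*I*√2093 ≈ -91.499*I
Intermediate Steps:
G = 0
Y(R, f) = 2*R*(263 + f) (Y(R, f) = (2*R)*(263 + f) = 2*R*(263 + f))
I = 0 (I = (0*(-65))*(-77) = 0*(-77) = 0)
N = 2*I*√2093 (N = √(2*14*(263 - 562) + 0) = √(2*14*(-299) + 0) = √(-8372 + 0) = √(-8372) = 2*I*√2093 ≈ 91.499*I)
-N = -2*I*√2093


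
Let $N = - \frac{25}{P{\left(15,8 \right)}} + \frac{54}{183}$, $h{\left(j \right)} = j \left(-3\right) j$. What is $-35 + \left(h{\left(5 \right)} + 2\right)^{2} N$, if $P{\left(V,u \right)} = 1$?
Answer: $- \frac{8032938}{61} \approx -1.3169 \cdot 10^{5}$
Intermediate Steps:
$h{\left(j \right)} = - 3 j^{2}$ ($h{\left(j \right)} = - 3 j j = - 3 j^{2}$)
$N = - \frac{1507}{61}$ ($N = - \frac{25}{1} + \frac{54}{183} = \left(-25\right) 1 + 54 \cdot \frac{1}{183} = -25 + \frac{18}{61} = - \frac{1507}{61} \approx -24.705$)
$-35 + \left(h{\left(5 \right)} + 2\right)^{2} N = -35 + \left(- 3 \cdot 5^{2} + 2\right)^{2} \left(- \frac{1507}{61}\right) = -35 + \left(\left(-3\right) 25 + 2\right)^{2} \left(- \frac{1507}{61}\right) = -35 + \left(-75 + 2\right)^{2} \left(- \frac{1507}{61}\right) = -35 + \left(-73\right)^{2} \left(- \frac{1507}{61}\right) = -35 + 5329 \left(- \frac{1507}{61}\right) = -35 - \frac{8030803}{61} = - \frac{8032938}{61}$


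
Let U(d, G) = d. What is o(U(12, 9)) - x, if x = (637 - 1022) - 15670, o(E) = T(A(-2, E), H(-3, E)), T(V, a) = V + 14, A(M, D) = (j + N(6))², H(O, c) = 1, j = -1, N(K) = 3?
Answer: 16073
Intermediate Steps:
A(M, D) = 4 (A(M, D) = (-1 + 3)² = 2² = 4)
T(V, a) = 14 + V
o(E) = 18 (o(E) = 14 + 4 = 18)
x = -16055 (x = -385 - 15670 = -16055)
o(U(12, 9)) - x = 18 - 1*(-16055) = 18 + 16055 = 16073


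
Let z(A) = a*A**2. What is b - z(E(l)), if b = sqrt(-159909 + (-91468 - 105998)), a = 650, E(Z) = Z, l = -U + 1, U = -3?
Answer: -10400 + 5*I*sqrt(14295) ≈ -10400.0 + 597.81*I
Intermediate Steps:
l = 4 (l = -1*(-3) + 1 = 3 + 1 = 4)
z(A) = 650*A**2
b = 5*I*sqrt(14295) (b = sqrt(-159909 - 197466) = sqrt(-357375) = 5*I*sqrt(14295) ≈ 597.81*I)
b - z(E(l)) = 5*I*sqrt(14295) - 650*4**2 = 5*I*sqrt(14295) - 650*16 = 5*I*sqrt(14295) - 1*10400 = 5*I*sqrt(14295) - 10400 = -10400 + 5*I*sqrt(14295)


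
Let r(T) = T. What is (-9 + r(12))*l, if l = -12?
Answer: -36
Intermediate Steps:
(-9 + r(12))*l = (-9 + 12)*(-12) = 3*(-12) = -36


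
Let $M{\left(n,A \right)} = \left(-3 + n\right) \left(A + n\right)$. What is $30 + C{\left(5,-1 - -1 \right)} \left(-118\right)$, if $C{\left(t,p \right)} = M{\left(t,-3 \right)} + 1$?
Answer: $-560$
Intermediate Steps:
$C{\left(t,p \right)} = 10 + t^{2} - 6 t$ ($C{\left(t,p \right)} = \left(t^{2} - -9 - 3 t - 3 t\right) + 1 = \left(t^{2} + 9 - 3 t - 3 t\right) + 1 = \left(9 + t^{2} - 6 t\right) + 1 = 10 + t^{2} - 6 t$)
$30 + C{\left(5,-1 - -1 \right)} \left(-118\right) = 30 + \left(10 + 5^{2} - 30\right) \left(-118\right) = 30 + \left(10 + 25 - 30\right) \left(-118\right) = 30 + 5 \left(-118\right) = 30 - 590 = -560$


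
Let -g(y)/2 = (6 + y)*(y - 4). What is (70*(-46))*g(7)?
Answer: 251160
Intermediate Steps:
g(y) = -2*(-4 + y)*(6 + y) (g(y) = -2*(6 + y)*(y - 4) = -2*(6 + y)*(-4 + y) = -2*(-4 + y)*(6 + y))
(70*(-46))*g(7) = (70*(-46))*(48 - 4*7 - 2*7**2) = -3220*(48 - 28 - 2*49) = -3220*(48 - 28 - 98) = -3220*(-78) = 251160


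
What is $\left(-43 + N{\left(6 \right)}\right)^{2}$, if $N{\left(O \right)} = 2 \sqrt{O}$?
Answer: $1873 - 172 \sqrt{6} \approx 1451.7$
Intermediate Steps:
$\left(-43 + N{\left(6 \right)}\right)^{2} = \left(-43 + 2 \sqrt{6}\right)^{2}$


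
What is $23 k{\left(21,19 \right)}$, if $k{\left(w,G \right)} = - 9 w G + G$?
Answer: $-82156$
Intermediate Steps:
$k{\left(w,G \right)} = G - 9 G w$ ($k{\left(w,G \right)} = - 9 G w + G = G - 9 G w$)
$23 k{\left(21,19 \right)} = 23 \cdot 19 \left(1 - 189\right) = 23 \cdot 19 \left(-188\right) = 23 \left(-3572\right) = -82156$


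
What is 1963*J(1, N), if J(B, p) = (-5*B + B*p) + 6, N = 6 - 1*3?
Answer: 7852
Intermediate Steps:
N = 3 (N = 6 - 3 = 3)
J(B, p) = 6 - 5*B + B*p
1963*J(1, N) = 1963*(6 - 5*1 + 1*3) = 1963*(6 - 5 + 3) = 1963*4 = 7852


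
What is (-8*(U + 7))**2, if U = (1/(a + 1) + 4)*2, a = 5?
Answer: 135424/9 ≈ 15047.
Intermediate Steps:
U = 25/3 (U = (1/(5 + 1) + 4)*2 = (1/6 + 4)*2 = (25/6)*2 = 25/3 ≈ 8.3333)
(-8*(U + 7))**2 = (-8*(25/3 + 7))**2 = (-8*46/3)**2 = (-368/3)**2 = 135424/9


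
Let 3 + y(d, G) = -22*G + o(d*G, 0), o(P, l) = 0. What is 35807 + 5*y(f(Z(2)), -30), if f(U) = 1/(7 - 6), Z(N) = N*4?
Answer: 39092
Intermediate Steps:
Z(N) = 4*N
f(U) = 1 (f(U) = 1/1 = 1)
y(d, G) = -3 - 22*G (y(d, G) = -3 + (-22*G + 0) = -3 - 22*G)
35807 + 5*y(f(Z(2)), -30) = 35807 + 5*(-3 - 22*(-30)) = 35807 + 5*(-3 + 660) = 35807 + 5*657 = 35807 + 3285 = 39092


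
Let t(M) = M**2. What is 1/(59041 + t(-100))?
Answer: 1/69041 ≈ 1.4484e-5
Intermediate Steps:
1/(59041 + t(-100)) = 1/(59041 + (-100)**2) = 1/(59041 + 10000) = 1/69041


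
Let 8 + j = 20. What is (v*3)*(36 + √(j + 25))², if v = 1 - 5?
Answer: -15996 - 864*√37 ≈ -21252.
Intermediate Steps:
j = 12 (j = -8 + 20 = 12)
v = -4
(v*3)*(36 + √(j + 25))² = (-4*3)*(36 + √(12 + 25))² = -12*(36 + √37)²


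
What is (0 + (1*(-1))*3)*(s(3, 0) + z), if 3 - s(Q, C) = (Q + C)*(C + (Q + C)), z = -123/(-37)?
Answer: 297/37 ≈ 8.0270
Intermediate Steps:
z = 123/37 (z = -123*(-1/37) = 123/37 ≈ 3.3243)
s(Q, C) = 3 - (C + Q)*(Q + 2*C) (s(Q, C) = 3 - (Q + C)*(C + (Q + C)) = 3 - (C + Q)*(C + (C + Q)) = 3 - (C + Q)*(Q + 2*C))
(0 + (1*(-1))*3)*(s(3, 0) + z) = (0 + (1*(-1))*3)*((3 - 1*3**2 - 2*0**2 - 3*0*3) + 123/37) = (0 - 1*3)*((3 - 1*9 - 2*0 + 0) + 123/37) = (0 - 3)*((3 - 9 + 0 + 0) + 123/37) = -3*(-6 + 123/37) = -3*(-99/37) = 297/37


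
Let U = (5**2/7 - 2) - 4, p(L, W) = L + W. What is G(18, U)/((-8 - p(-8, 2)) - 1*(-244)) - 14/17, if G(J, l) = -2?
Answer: -1711/2057 ≈ -0.83179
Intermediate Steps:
U = -17/7 (U = (25*(1/7) - 2) - 4 = (25/7 - 2) - 4 = 11/7 - 4 = -17/7 ≈ -2.4286)
G(18, U)/((-8 - p(-8, 2)) - 1*(-244)) - 14/17 = -2/((-8 - (-8 + 2)) - 1*(-244)) - 14/17 = -2/((-8 - 1*(-6)) + 244) - 14*1/17 = -2/((-8 + 6) + 244) - 14/17 = -2/(-2 + 244) - 14/17 = -2/242 - 14/17 = -2*1/242 - 14/17 = -1/121 - 14/17 = -1711/2057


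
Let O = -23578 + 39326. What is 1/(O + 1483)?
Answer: 1/17231 ≈ 5.8035e-5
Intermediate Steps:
O = 15748
1/(O + 1483) = 1/(15748 + 1483) = 1/17231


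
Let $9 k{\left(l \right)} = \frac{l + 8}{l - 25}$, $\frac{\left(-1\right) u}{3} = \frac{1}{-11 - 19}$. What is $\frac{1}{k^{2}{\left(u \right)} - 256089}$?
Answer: $- \frac{6889}{1764197112} \approx -3.9049 \cdot 10^{-6}$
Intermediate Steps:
$u = \frac{1}{10}$ ($u = - \frac{3}{-11 - 19} = - \frac{3}{-30} = \left(-3\right) \left(- \frac{1}{30}\right) = \frac{1}{10} \approx 0.1$)
$k{\left(l \right)} = \frac{8 + l}{9 \left(-25 + l\right)}$ ($k{\left(l \right)} = \frac{\left(l + 8\right) \frac{1}{l - 25}}{9} = \frac{\left(8 + l\right) \frac{1}{-25 + l}}{9} = \frac{\frac{1}{-25 + l} \left(8 + l\right)}{9} = \frac{8 + l}{9 \left(-25 + l\right)}$)
$\frac{1}{k^{2}{\left(u \right)} - 256089} = \frac{1}{\left(\frac{8 + \frac{1}{10}}{9 \left(-25 + \frac{1}{10}\right)}\right)^{2} - 256089} = \frac{1}{\left(\frac{1}{9} \frac{1}{- \frac{249}{10}} \cdot \frac{81}{10}\right)^{2} - 256089} = \frac{1}{\left(\frac{1}{9} \left(- \frac{10}{249}\right) \frac{81}{10}\right)^{2} - 256089} = \frac{1}{\left(- \frac{3}{83}\right)^{2} - 256089} = \frac{1}{\frac{9}{6889} - 256089} = \frac{1}{- \frac{1764197112}{6889}} = - \frac{6889}{1764197112}$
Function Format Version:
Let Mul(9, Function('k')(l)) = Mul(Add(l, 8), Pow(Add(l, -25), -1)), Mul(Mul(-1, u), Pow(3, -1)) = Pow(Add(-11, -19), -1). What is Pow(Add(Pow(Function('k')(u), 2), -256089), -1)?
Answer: Rational(-6889, 1764197112) ≈ -3.9049e-6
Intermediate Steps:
u = Rational(1, 10) (u = Mul(-3, Pow(Add(-11, -19), -1)) = Mul(-3, Pow(-30, -1)) = Mul(-3, Rational(-1, 30)) = Rational(1, 10) ≈ 0.10000)
Function('k')(l) = Mul(Rational(1, 9), Pow(Add(-25, l), -1), Add(8, l)) (Function('k')(l) = Mul(Rational(1, 9), Mul(Add(l, 8), Pow(Add(l, -25), -1))) = Mul(Rational(1, 9), Mul(Add(8, l), Pow(Add(-25, l), -1))) = Mul(Rational(1, 9), Mul(Pow(Add(-25, l), -1), Add(8, l))) = Mul(Rational(1, 9), Pow(Add(-25, l), -1), Add(8, l)))
Pow(Add(Pow(Function('k')(u), 2), -256089), -1) = Pow(Add(Pow(Mul(Rational(1, 9), Pow(Add(-25, Rational(1, 10)), -1), Add(8, Rational(1, 10))), 2), -256089), -1) = Pow(Add(Pow(Mul(Rational(1, 9), Pow(Rational(-249, 10), -1), Rational(81, 10)), 2), -256089), -1) = Pow(Add(Pow(Mul(Rational(1, 9), Rational(-10, 249), Rational(81, 10)), 2), -256089), -1) = Pow(Add(Pow(Rational(-3, 83), 2), -256089), -1) = Pow(Add(Rational(9, 6889), -256089), -1) = Pow(Rational(-1764197112, 6889), -1) = Rational(-6889, 1764197112)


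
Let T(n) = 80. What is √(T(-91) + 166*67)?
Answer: √11202 ≈ 105.84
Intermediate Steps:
√(T(-91) + 166*67) = √(80 + 166*67) = √(80 + 11122) = √11202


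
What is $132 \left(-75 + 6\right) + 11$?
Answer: $-9097$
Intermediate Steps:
$132 \left(-75 + 6\right) + 11 = 132 \left(-69\right) + 11 = -9108 + 11 = -9097$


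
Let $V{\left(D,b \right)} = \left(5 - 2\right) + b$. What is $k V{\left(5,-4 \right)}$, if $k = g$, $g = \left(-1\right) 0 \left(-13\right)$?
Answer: $0$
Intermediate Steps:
$g = 0$ ($g = 0 \left(-13\right) = 0$)
$k = 0$
$V{\left(D,b \right)} = 3 + b$
$k V{\left(5,-4 \right)} = 0 \left(3 - 4\right) = 0 \left(-1\right) = 0$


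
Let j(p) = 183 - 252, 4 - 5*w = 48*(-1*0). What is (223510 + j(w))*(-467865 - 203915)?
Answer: -150103194980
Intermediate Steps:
w = 4/5 (w = 4/5 - 48*(-1*0)/5 = 4/5 - 48*0/5 = 4/5 - 1/5*0 = 4/5 + 0 = 4/5 ≈ 0.80000)
j(p) = -69
(223510 + j(w))*(-467865 - 203915) = (223510 - 69)*(-467865 - 203915) = 223441*(-671780) = -150103194980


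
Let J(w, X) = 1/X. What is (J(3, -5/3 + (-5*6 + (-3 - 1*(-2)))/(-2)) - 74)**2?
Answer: 37650496/6889 ≈ 5465.3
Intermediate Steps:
(J(3, -5/3 + (-5*6 + (-3 - 1*(-2)))/(-2)) - 74)**2 = (1/(-5/3 + (-5*6 + (-3 - 1*(-2)))/(-2)) - 74)**2 = (1/(-5*1/3 + (-30 + (-3 + 2))*(-1/2)) - 74)**2 = (1/(-5/3 + (-30 - 1)*(-1/2)) - 74)**2 = (1/(-5/3 - 31*(-1/2)) - 74)**2 = (1/(-5/3 + 31/2) - 74)**2 = (1/(83/6) - 74)**2 = (6/83 - 74)**2 = (-6136/83)**2 = 37650496/6889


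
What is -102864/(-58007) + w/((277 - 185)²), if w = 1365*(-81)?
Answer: -5542903059/490971248 ≈ -11.290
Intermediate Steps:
w = -110565
-102864/(-58007) + w/((277 - 185)²) = -102864/(-58007) - 110565/(277 - 185)² = -102864*(-1/58007) - 110565/(92²) = 102864/58007 - 110565/8464 = -5542903059/490971248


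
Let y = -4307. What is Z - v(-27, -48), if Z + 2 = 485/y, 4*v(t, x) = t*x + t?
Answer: -5501979/17228 ≈ -319.36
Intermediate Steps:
v(t, x) = t/4 + t*x/4 (v(t, x) = (t*x + t)/4 = (t + t*x)/4 = t/4 + t*x/4)
Z = -9099/4307 (Z = -2 + 485/(-4307) = -2 + 485*(-1/4307) = -2 - 485/4307 = -9099/4307 ≈ -2.1126)
Z - v(-27, -48) = -9099/4307 - (-27)*(1 - 48)/4 = -9099/4307 - (-27)*(-47)/4 = -9099/4307 - 1*1269/4 = -9099/4307 - 1269/4 = -5501979/17228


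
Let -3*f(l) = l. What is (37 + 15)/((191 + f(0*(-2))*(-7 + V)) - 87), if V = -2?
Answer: ½ ≈ 0.50000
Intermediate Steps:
f(l) = -l/3
(37 + 15)/((191 + f(0*(-2))*(-7 + V)) - 87) = (37 + 15)/((191 + (-0*(-2))*(-7 - 2)) - 87) = 52/((191 - ⅓*0*(-9)) - 87) = 52/((191 + 0*(-9)) - 87) = 52/((191 + 0) - 87) = 52/(191 - 87) = 52/104 = 52*(1/104) = ½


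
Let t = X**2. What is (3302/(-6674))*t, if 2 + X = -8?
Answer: -165100/3337 ≈ -49.476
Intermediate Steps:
X = -10 (X = -2 - 8 = -10)
t = 100 (t = (-10)**2 = 100)
(3302/(-6674))*t = (3302/(-6674))*100 = (3302*(-1/6674))*100 = -1651/3337*100 = -165100/3337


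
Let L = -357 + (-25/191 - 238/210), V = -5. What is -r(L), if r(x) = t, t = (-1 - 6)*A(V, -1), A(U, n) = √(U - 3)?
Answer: 14*I*√2 ≈ 19.799*I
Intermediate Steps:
A(U, n) = √(-3 + U)
t = -14*I*√2 (t = (-1 - 6)*√(-3 - 5) = -14*I*√2 ≈ -19.799*I)
L = -1026427/2865 (L = -357 + (-25*1/191 - 238*1/210) = -357 + (-25/191 - 17/15) = -357 - 3622/2865 = -1026427/2865 ≈ -358.26)
r(x) = -14*I*√2
-r(L) = -(-14)*I*√2 = 14*I*√2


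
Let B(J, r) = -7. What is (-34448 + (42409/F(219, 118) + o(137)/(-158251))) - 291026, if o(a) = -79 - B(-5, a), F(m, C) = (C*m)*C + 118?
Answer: -157067987825648889/482582309974 ≈ -3.2547e+5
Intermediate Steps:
F(m, C) = 118 + m*C² (F(m, C) = m*C² + 118 = 118 + m*C²)
o(a) = -72 (o(a) = -79 - 1*(-7) = -79 + 7 = -72)
(-34448 + (42409/F(219, 118) + o(137)/(-158251))) - 291026 = (-34448 + (42409/(118 + 219*118²) - 72/(-158251))) - 291026 = (-34448 + (42409/(118 + 219*13924) - 72*(-1/158251))) - 291026 = (-34448 + (42409/(118 + 3049356) + 72/158251)) - 291026 = (-34448 + (42409/3049474 + 72/158251)) - 291026 = (-34448 + 6930828787/482582309974) - 291026 = -16623988483155565/482582309974 - 291026 = -157067987825648889/482582309974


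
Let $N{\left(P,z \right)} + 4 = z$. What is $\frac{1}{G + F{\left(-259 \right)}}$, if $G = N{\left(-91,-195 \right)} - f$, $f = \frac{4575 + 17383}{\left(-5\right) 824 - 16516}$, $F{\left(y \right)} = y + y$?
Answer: $- \frac{10318}{7387027} \approx -0.0013968$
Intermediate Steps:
$N{\left(P,z \right)} = -4 + z$
$F{\left(y \right)} = 2 y$
$f = - \frac{10979}{10318}$ ($f = \frac{21958}{-4120 - 16516} = \frac{21958}{-20636} = 21958 \left(- \frac{1}{20636}\right) = - \frac{10979}{10318} \approx -1.0641$)
$G = - \frac{2042303}{10318}$ ($G = \left(-4 - 195\right) - - \frac{10979}{10318} = -199 + \frac{10979}{10318} = - \frac{2042303}{10318} \approx -197.94$)
$\frac{1}{G + F{\left(-259 \right)}} = \frac{1}{- \frac{2042303}{10318} + 2 \left(-259\right)} = \frac{1}{- \frac{2042303}{10318} - 518} = \frac{1}{- \frac{7387027}{10318}} = - \frac{10318}{7387027}$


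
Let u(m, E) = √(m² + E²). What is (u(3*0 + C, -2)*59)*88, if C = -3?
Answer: 5192*√13 ≈ 18720.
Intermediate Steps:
u(m, E) = √(E² + m²)
(u(3*0 + C, -2)*59)*88 = (√((-2)² + (3*0 - 3)²)*59)*88 = (√(4 + (0 - 3)²)*59)*88 = (√(4 + (-3)²)*59)*88 = (√(4 + 9)*59)*88 = (√13*59)*88 = (59*√13)*88 = 5192*√13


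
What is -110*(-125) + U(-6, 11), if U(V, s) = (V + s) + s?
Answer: 13766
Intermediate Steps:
U(V, s) = V + 2*s
-110*(-125) + U(-6, 11) = -110*(-125) + (-6 + 2*11) = 13750 + (-6 + 22) = 13750 + 16 = 13766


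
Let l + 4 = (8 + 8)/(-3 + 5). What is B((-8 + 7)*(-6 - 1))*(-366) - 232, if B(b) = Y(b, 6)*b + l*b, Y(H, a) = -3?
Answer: -2794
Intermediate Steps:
l = 4 (l = -4 + (8 + 8)/(-3 + 5) = -4 + 16/2 = -4 + 16*(1/2) = -4 + 8 = 4)
B(b) = b (B(b) = -3*b + 4*b = b)
B((-8 + 7)*(-6 - 1))*(-366) - 232 = ((-8 + 7)*(-6 - 1))*(-366) - 232 = -1*(-7)*(-366) - 232 = 7*(-366) - 232 = -2562 - 232 = -2794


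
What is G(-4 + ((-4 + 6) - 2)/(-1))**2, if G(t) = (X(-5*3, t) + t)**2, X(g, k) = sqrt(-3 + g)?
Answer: -1148 + 96*I*sqrt(2) ≈ -1148.0 + 135.76*I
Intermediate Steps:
G(t) = (t + 3*I*sqrt(2))**2 (G(t) = (sqrt(-3 - 5*3) + t)**2 = (sqrt(-3 - 15) + t)**2 = (sqrt(-18) + t)**2 = (3*I*sqrt(2) + t)**2 = (t + 3*I*sqrt(2))**2)
G(-4 + ((-4 + 6) - 2)/(-1))**2 = (((-4 + ((-4 + 6) - 2)/(-1)) + 3*I*sqrt(2))**2)**2 = (((-4 - (2 - 2)) + 3*I*sqrt(2))**2)**2 = (((-4 - 1*0) + 3*I*sqrt(2))**2)**2 = (((-4 + 0) + 3*I*sqrt(2))**2)**2 = ((-4 + 3*I*sqrt(2))**2)**2 = (-4 + 3*I*sqrt(2))**4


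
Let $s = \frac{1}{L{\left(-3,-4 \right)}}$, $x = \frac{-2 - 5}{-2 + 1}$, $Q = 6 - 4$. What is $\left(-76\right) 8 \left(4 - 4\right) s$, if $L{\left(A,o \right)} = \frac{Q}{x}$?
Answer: $0$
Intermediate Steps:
$Q = 2$
$x = 7$ ($x = - \frac{7}{-1} = \left(-7\right) \left(-1\right) = 7$)
$L{\left(A,o \right)} = \frac{2}{7}$
$s = \frac{7}{2}$ ($s = \frac{1}{\frac{2}{7}} = \frac{7}{2} \approx 3.5$)
$\left(-76\right) 8 \left(4 - 4\right) s = \left(-76\right) 8 \left(4 - 4\right) \frac{7}{2} = - 608 \cdot 0 \cdot \frac{7}{2} = \left(-608\right) 0 = 0$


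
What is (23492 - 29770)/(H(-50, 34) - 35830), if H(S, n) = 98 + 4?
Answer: 3139/17864 ≈ 0.17572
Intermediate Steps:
H(S, n) = 102
(23492 - 29770)/(H(-50, 34) - 35830) = (23492 - 29770)/(102 - 35830) = -6278/(-35728) = -6278*(-1/35728) = 3139/17864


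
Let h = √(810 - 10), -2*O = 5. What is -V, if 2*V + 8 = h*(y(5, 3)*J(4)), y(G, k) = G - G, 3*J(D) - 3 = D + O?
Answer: 4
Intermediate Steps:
O = -5/2 (O = -½*5 = -5/2 ≈ -2.5000)
J(D) = ⅙ + D/3 (J(D) = 1 + (D - 5/2)/3 = 1 + (-5/2 + D)/3 = 1 + (-⅚ + D/3) = ⅙ + D/3)
y(G, k) = 0
h = 20*√2 (h = √800 = 20*√2 ≈ 28.284)
V = -4 (V = -4 + ((20*√2)*(0*(⅙ + (⅓)*4)))/2 = -4 + ((20*√2)*(0*(⅙ + 4/3)))/2 = -4 + ((20*√2)*(0*(3/2)))/2 = -4 + ((20*√2)*0)/2 = -4 + (½)*0 = -4 + 0 = -4)
-V = -1*(-4) = 4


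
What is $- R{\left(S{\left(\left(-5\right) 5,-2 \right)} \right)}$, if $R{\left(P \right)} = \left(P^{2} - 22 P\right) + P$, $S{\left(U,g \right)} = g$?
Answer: $-46$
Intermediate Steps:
$R{\left(P \right)} = P^{2} - 21 P$
$- R{\left(S{\left(\left(-5\right) 5,-2 \right)} \right)} = - \left(-2\right) \left(-21 - 2\right) = - \left(-2\right) \left(-23\right) = \left(-1\right) 46 = -46$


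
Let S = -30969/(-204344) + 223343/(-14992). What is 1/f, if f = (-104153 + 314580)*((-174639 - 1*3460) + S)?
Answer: -54705808/2050370467895754507 ≈ -2.6681e-11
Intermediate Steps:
S = -5646814343/382940656 (S = -30969*(-1/204344) + 223343*(-1/14992) = 30969/204344 - 223343/14992 = -5646814343/382940656 ≈ -14.746)
f = -2050370467895754507/54705808 (f = (-104153 + 314580)*((-174639 - 1*3460) - 5646814343/382940656) = 210427*((-174639 - 3460) - 5646814343/382940656) = 210427*(-178099 - 5646814343/382940656) = 210427*(-68206994707287/382940656) = -2050370467895754507/54705808 ≈ -3.7480e+10)
1/f = 1/(-2050370467895754507/54705808) = -54705808/2050370467895754507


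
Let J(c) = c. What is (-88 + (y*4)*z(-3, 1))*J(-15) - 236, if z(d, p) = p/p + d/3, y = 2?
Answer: 1084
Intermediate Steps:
z(d, p) = 1 + d/3 (z(d, p) = 1 + d*(⅓) = 1 + d/3)
(-88 + (y*4)*z(-3, 1))*J(-15) - 236 = (-88 + (2*4)*(1 + (⅓)*(-3)))*(-15) - 236 = (-88 + 8*(1 - 1))*(-15) - 236 = (-88 + 8*0)*(-15) - 236 = (-88 + 0)*(-15) - 236 = -88*(-15) - 236 = 1320 - 236 = 1084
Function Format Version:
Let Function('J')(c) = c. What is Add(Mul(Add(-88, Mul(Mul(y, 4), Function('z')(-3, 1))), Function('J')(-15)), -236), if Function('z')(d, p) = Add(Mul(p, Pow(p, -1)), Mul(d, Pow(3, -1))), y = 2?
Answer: 1084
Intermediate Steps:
Function('z')(d, p) = Add(1, Mul(Rational(1, 3), d)) (Function('z')(d, p) = Add(1, Mul(d, Rational(1, 3))) = Add(1, Mul(Rational(1, 3), d)))
Add(Mul(Add(-88, Mul(Mul(y, 4), Function('z')(-3, 1))), Function('J')(-15)), -236) = Add(Mul(Add(-88, Mul(Mul(2, 4), Add(1, Mul(Rational(1, 3), -3)))), -15), -236) = Add(Mul(Add(-88, Mul(8, Add(1, -1))), -15), -236) = Add(Mul(Add(-88, Mul(8, 0)), -15), -236) = Add(Mul(Add(-88, 0), -15), -236) = Add(Mul(-88, -15), -236) = Add(1320, -236) = 1084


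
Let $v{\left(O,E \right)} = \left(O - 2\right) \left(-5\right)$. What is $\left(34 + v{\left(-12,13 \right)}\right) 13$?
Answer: $1352$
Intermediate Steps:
$v{\left(O,E \right)} = 10 - 5 O$ ($v{\left(O,E \right)} = \left(-2 + O\right) \left(-5\right) = 10 - 5 O$)
$\left(34 + v{\left(-12,13 \right)}\right) 13 = \left(34 + \left(10 - -60\right)\right) 13 = \left(34 + \left(10 + 60\right)\right) 13 = \left(34 + 70\right) 13 = 104 \cdot 13 = 1352$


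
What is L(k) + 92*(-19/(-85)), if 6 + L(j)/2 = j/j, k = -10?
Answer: 898/85 ≈ 10.565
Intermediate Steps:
L(j) = -10 (L(j) = -12 + 2*(j/j) = -12 + 2*1 = -12 + 2 = -10)
L(k) + 92*(-19/(-85)) = -10 + 92*(-19/(-85)) = -10 + 92*(-19*(-1/85)) = -10 + 92*(19/85) = -10 + 1748/85 = 898/85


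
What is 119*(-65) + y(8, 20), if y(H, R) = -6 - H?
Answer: -7749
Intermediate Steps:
119*(-65) + y(8, 20) = 119*(-65) + (-6 - 1*8) = -7735 + (-6 - 8) = -7735 - 14 = -7749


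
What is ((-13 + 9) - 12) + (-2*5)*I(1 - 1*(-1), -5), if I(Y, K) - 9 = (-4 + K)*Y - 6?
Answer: 134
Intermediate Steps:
I(Y, K) = 3 + Y*(-4 + K) (I(Y, K) = 9 + ((-4 + K)*Y - 6) = 9 + (Y*(-4 + K) - 6) = 9 + (-6 + Y*(-4 + K)) = 3 + Y*(-4 + K))
((-13 + 9) - 12) + (-2*5)*I(1 - 1*(-1), -5) = ((-13 + 9) - 12) + (-2*5)*(3 - 4*(1 - 1*(-1)) - 5*(1 - 1*(-1))) = (-4 - 12) - 10*(3 - 4*(1 + 1) - 5*(1 + 1)) = -16 - 10*(3 - 4*2 - 5*2) = -16 - 10*(3 - 8 - 10) = -16 - 10*(-15) = -16 + 150 = 134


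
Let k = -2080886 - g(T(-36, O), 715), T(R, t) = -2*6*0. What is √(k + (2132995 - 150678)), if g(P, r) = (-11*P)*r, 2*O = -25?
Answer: I*√98569 ≈ 313.96*I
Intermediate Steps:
O = -25/2 (O = (½)*(-25) = -25/2 ≈ -12.500)
T(R, t) = 0 (T(R, t) = -12*0 = 0)
g(P, r) = -11*P*r
k = -2080886 (k = -2080886 - (-11)*0*715 = -2080886 - 1*0 = -2080886 + 0 = -2080886)
√(k + (2132995 - 150678)) = √(-2080886 + (2132995 - 150678)) = √(-2080886 + 1982317) = √(-98569) = I*√98569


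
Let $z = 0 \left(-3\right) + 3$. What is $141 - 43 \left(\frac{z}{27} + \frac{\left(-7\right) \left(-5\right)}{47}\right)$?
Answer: $\frac{44077}{423} \approx 104.2$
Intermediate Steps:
$z = 3$ ($z = 0 + 3 = 3$)
$141 - 43 \left(\frac{z}{27} + \frac{\left(-7\right) \left(-5\right)}{47}\right) = 141 - 43 \left(\frac{3}{27} + \frac{\left(-7\right) \left(-5\right)}{47}\right) = 141 - 43 \left(3 \cdot \frac{1}{27} + 35 \cdot \frac{1}{47}\right) = 141 - 43 \left(\frac{1}{9} + \frac{35}{47}\right) = 141 - \frac{15566}{423} = \frac{44077}{423}$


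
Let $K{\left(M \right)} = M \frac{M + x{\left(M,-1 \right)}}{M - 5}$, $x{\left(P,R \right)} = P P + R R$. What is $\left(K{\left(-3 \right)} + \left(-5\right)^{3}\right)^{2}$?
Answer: $\frac{958441}{64} \approx 14976.0$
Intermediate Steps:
$x{\left(P,R \right)} = P^{2} + R^{2}$
$K{\left(M \right)} = \frac{M \left(1 + M + M^{2}\right)}{-5 + M}$ ($K{\left(M \right)} = M \frac{M + \left(M^{2} + \left(-1\right)^{2}\right)}{M - 5} = M \frac{M + \left(M^{2} + 1\right)}{-5 + M} = M \frac{M + \left(1 + M^{2}\right)}{-5 + M} = M \frac{1 + M + M^{2}}{-5 + M} = \frac{M \left(1 + M + M^{2}\right)}{-5 + M}$)
$\left(K{\left(-3 \right)} + \left(-5\right)^{3}\right)^{2} = \left(- \frac{3 \left(1 - 3 + \left(-3\right)^{2}\right)}{-5 - 3} + \left(-5\right)^{3}\right)^{2} = \left(- \frac{3 \left(1 - 3 + 9\right)}{-8} - 125\right)^{2} = \left(\left(-3\right) \left(- \frac{1}{8}\right) 7 - 125\right)^{2} = \left(\frac{21}{8} - 125\right)^{2} = \left(- \frac{979}{8}\right)^{2} = \frac{958441}{64}$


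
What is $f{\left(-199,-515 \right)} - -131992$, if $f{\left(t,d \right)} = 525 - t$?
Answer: $132716$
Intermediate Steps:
$f{\left(-199,-515 \right)} - -131992 = \left(525 - -199\right) - -131992 = \left(525 + 199\right) + 131992 = 724 + 131992 = 132716$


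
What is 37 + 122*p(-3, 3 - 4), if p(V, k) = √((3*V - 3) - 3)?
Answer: 37 + 122*I*√15 ≈ 37.0 + 472.5*I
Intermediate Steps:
p(V, k) = √(-6 + 3*V) (p(V, k) = √((-3 + 3*V) - 3) = √(-6 + 3*V))
37 + 122*p(-3, 3 - 4) = 37 + 122*√(-6 + 3*(-3)) = 37 + 122*√(-6 - 9) = 37 + 122*√(-15) = 37 + 122*(I*√15) = 37 + 122*I*√15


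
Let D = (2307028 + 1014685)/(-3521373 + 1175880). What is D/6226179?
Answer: -174827/768603119013 ≈ -2.2746e-7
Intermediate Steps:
D = -174827/123447 (D = 3321713/(-2345493) = 3321713*(-1/2345493) = -174827/123447 ≈ -1.4162)
D/6226179 = -174827/123447/6226179 = -174827/123447*1/6226179 = -174827/768603119013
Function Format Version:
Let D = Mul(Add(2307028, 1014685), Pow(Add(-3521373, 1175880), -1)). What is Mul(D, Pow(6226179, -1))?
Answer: Rational(-174827, 768603119013) ≈ -2.2746e-7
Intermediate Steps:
D = Rational(-174827, 123447) (D = Mul(3321713, Pow(-2345493, -1)) = Mul(3321713, Rational(-1, 2345493)) = Rational(-174827, 123447) ≈ -1.4162)
Mul(D, Pow(6226179, -1)) = Mul(Rational(-174827, 123447), Pow(6226179, -1)) = Mul(Rational(-174827, 123447), Rational(1, 6226179)) = Rational(-174827, 768603119013)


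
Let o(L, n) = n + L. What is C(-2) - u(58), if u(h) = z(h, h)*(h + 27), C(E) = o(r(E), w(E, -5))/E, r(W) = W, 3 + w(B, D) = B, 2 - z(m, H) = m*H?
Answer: 571547/2 ≈ 2.8577e+5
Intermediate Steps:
z(m, H) = 2 - H*m (z(m, H) = 2 - m*H = 2 - H*m)
w(B, D) = -3 + B
o(L, n) = L + n
C(E) = (-3 + 2*E)/E (C(E) = (E + (-3 + E))/E = (-3 + 2*E)/E)
u(h) = (2 - h**2)*(27 + h) (u(h) = (2 - h*h)*(h + 27) = (2 - h**2)*(27 + h))
C(-2) - u(58) = (2 - 3/(-2)) - (-1)*(-2 + 58**2)*(27 + 58) = (2 - 3*(-1/2)) - (-1)*(-2 + 3364)*85 = (2 + 3/2) - (-1)*3362*85 = 7/2 - 1*(-285770) = 7/2 + 285770 = 571547/2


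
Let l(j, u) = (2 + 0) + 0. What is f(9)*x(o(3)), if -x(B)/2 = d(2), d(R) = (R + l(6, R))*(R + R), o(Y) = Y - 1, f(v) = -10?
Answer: 320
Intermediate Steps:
o(Y) = -1 + Y
l(j, u) = 2 (l(j, u) = 2 + 0 = 2)
d(R) = 2*R*(2 + R) (d(R) = (R + 2)*(R + R) = (2 + R)*(2*R) = 2*R*(2 + R))
x(B) = -32 (x(B) = -4*2*(2 + 2) = -4*2*4 = -2*16 = -32)
f(9)*x(o(3)) = -10*(-32) = 320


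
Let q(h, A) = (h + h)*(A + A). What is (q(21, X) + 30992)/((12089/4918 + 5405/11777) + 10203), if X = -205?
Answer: 797664406792/591119429001 ≈ 1.3494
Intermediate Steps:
q(h, A) = 4*A*h (q(h, A) = (2*h)*(2*A) = 4*A*h)
(q(21, X) + 30992)/((12089/4918 + 5405/11777) + 10203) = (4*(-205)*21 + 30992)/((12089/4918 + 5405/11777) + 10203) = (-17220 + 30992)/((12089*(1/4918) + 5405*(1/11777)) + 10203) = 13772/((12089/4918 + 5405/11777) + 10203) = 13772/(168953943/57919286 + 10203) = 13772/(591119429001/57919286) = 13772*(57919286/591119429001) = 797664406792/591119429001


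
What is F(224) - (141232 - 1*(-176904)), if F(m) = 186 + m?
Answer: -317726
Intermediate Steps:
F(224) - (141232 - 1*(-176904)) = (186 + 224) - (141232 - 1*(-176904)) = 410 - (141232 + 176904) = 410 - 1*318136 = 410 - 318136 = -317726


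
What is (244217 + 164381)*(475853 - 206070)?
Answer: 110232794234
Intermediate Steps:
(244217 + 164381)*(475853 - 206070) = 408598*269783 = 110232794234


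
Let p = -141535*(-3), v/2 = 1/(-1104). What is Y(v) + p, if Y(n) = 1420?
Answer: 426025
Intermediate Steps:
v = -1/552 (v = 2/(-1104) = 2*(-1/1104) = -1/552 ≈ -0.0018116)
p = 424605
Y(v) + p = 1420 + 424605 = 426025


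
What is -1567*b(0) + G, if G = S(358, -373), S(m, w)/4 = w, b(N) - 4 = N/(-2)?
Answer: -7760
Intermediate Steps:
b(N) = 4 - N/2 (b(N) = 4 + N/(-2) = 4 + N*(-½) = 4 - N/2)
S(m, w) = 4*w
G = -1492 (G = 4*(-373) = -1492)
-1567*b(0) + G = -1567*(4 - ½*0) - 1492 = -1567*(4 + 0) - 1492 = -1567*4 - 1492 = -6268 - 1492 = -7760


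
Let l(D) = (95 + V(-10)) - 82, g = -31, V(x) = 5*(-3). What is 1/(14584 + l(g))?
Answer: 1/14582 ≈ 6.8578e-5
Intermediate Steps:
V(x) = -15
l(D) = -2 (l(D) = (95 - 15) - 82 = 80 - 82 = -2)
1/(14584 + l(g)) = 1/(14584 - 2) = 1/14582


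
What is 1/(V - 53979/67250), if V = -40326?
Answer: -67250/2711977479 ≈ -2.4797e-5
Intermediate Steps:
1/(V - 53979/67250) = 1/(-40326 - 53979/67250) = 1/(-2711977479/67250) = -67250/2711977479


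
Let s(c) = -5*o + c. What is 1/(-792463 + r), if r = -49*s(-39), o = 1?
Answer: -1/790307 ≈ -1.2653e-6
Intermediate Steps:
s(c) = -5 + c (s(c) = -5*1 + c = -5 + c)
r = 2156 (r = -49*(-5 - 39) = -49*(-44) = 2156)
1/(-792463 + r) = 1/(-792463 + 2156) = 1/(-790307) = -1/790307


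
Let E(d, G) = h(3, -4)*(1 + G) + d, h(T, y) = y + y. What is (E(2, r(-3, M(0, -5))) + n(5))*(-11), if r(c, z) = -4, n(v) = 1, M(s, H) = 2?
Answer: -297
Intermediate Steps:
h(T, y) = 2*y
E(d, G) = -8 + d - 8*G (E(d, G) = (2*(-4))*(1 + G) + d = -8*(1 + G) + d = (-8 - 8*G) + d = -8 + d - 8*G)
(E(2, r(-3, M(0, -5))) + n(5))*(-11) = ((-8 + 2 - 8*(-4)) + 1)*(-11) = ((-8 + 2 + 32) + 1)*(-11) = (26 + 1)*(-11) = 27*(-11) = -297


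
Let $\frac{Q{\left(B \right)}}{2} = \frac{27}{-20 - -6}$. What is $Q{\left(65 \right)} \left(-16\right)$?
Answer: $\frac{432}{7} \approx 61.714$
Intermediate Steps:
$Q{\left(B \right)} = - \frac{27}{7}$ ($Q{\left(B \right)} = 2 \frac{27}{-20 - -6} = 2 \frac{27}{-20 + 6} = 2 \frac{27}{-14} = 2 \cdot 27 \left(- \frac{1}{14}\right) = 2 \left(- \frac{27}{14}\right) = - \frac{27}{7}$)
$Q{\left(65 \right)} \left(-16\right) = \left(- \frac{27}{7}\right) \left(-16\right) = \frac{432}{7}$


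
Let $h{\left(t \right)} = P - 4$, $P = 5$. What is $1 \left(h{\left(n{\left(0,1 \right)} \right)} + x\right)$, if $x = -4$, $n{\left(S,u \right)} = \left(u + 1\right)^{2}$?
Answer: $-3$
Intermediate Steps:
$n{\left(S,u \right)} = \left(1 + u\right)^{2}$
$h{\left(t \right)} = 1$ ($h{\left(t \right)} = 5 - 4 = 1$)
$1 \left(h{\left(n{\left(0,1 \right)} \right)} + x\right) = 1 \left(1 - 4\right) = 1 \left(-3\right) = -3$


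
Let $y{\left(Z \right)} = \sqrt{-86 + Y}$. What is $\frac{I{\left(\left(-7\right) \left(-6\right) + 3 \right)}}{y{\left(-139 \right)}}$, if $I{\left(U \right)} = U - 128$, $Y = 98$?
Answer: $- \frac{83 \sqrt{3}}{6} \approx -23.96$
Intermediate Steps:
$y{\left(Z \right)} = 2 \sqrt{3}$ ($y{\left(Z \right)} = \sqrt{-86 + 98} = \sqrt{12} = 2 \sqrt{3}$)
$I{\left(U \right)} = -128 + U$
$\frac{I{\left(\left(-7\right) \left(-6\right) + 3 \right)}}{y{\left(-139 \right)}} = \frac{-128 + \left(\left(-7\right) \left(-6\right) + 3\right)}{2 \sqrt{3}} = \left(-128 + \left(42 + 3\right)\right) \frac{\sqrt{3}}{6} = \left(-128 + 45\right) \frac{\sqrt{3}}{6} = - 83 \frac{\sqrt{3}}{6} = - \frac{83 \sqrt{3}}{6}$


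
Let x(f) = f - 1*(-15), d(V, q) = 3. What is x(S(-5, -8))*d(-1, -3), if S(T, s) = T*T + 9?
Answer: 147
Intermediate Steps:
S(T, s) = 9 + T² (S(T, s) = T² + 9 = 9 + T²)
x(f) = 15 + f (x(f) = f + 15 = 15 + f)
x(S(-5, -8))*d(-1, -3) = (15 + (9 + (-5)²))*3 = (15 + (9 + 25))*3 = (15 + 34)*3 = 49*3 = 147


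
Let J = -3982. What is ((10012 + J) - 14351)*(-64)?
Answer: 532544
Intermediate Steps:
((10012 + J) - 14351)*(-64) = ((10012 - 3982) - 14351)*(-64) = (6030 - 14351)*(-64) = -8321*(-64) = 532544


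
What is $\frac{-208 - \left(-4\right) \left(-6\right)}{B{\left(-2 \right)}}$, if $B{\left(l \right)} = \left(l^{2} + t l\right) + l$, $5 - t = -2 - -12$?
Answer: $- \frac{58}{3} \approx -19.333$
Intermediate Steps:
$t = -5$ ($t = 5 - \left(-2 - -12\right) = 5 - \left(-2 + 12\right) = 5 - 10 = -5$)
$B{\left(l \right)} = l^{2} - 4 l$ ($B{\left(l \right)} = \left(l^{2} - 5 l\right) + l = l^{2} - 4 l$)
$\frac{-208 - \left(-4\right) \left(-6\right)}{B{\left(-2 \right)}} = \frac{-208 - \left(-4\right) \left(-6\right)}{\left(-2\right) \left(-4 - 2\right)} = \frac{-208 - 24}{\left(-2\right) \left(-6\right)} = \frac{-208 - 24}{12} = \left(-232\right) \frac{1}{12} = - \frac{58}{3}$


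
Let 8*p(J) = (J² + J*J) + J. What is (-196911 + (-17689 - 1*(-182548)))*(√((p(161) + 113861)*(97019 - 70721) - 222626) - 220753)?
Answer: 7075575156 - 16026*√12660163255 ≈ 5.2724e+9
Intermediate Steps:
p(J) = J²/4 + J/8 (p(J) = ((J² + J*J) + J)/8 = ((J² + J²) + J)/8 = (2*J² + J)/8 = (J + 2*J²)/8 = J²/4 + J/8)
(-196911 + (-17689 - 1*(-182548)))*(√((p(161) + 113861)*(97019 - 70721) - 222626) - 220753) = (-196911 + (-17689 - 1*(-182548)))*(√(((⅛)*161*(1 + 2*161) + 113861)*(97019 - 70721) - 222626) - 220753) = (-196911 + (-17689 + 182548))*(√(((⅛)*161*(1 + 322) + 113861)*26298 - 222626) - 220753) = (-196911 + 164859)*(√(((⅛)*161*323 + 113861)*26298 - 222626) - 220753) = -32052*(√((52003/8 + 113861)*26298 - 222626) - 220753) = -32052*(√((962891/8)*26298 - 222626) - 220753) = -32052*(√(12661053759/4 - 222626) - 220753) = -32052*(√(12660163255/4) - 220753) = -32052*(√12660163255/2 - 220753) = -32052*(-220753 + √12660163255/2) = 7075575156 - 16026*√12660163255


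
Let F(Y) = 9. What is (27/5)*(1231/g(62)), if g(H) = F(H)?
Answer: 3693/5 ≈ 738.60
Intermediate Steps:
g(H) = 9
(27/5)*(1231/g(62)) = (27/5)*(1231/9) = 3693/5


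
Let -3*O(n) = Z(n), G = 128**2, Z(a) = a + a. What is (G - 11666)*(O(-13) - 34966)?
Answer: -494786096/3 ≈ -1.6493e+8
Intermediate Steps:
Z(a) = 2*a
G = 16384
O(n) = -2*n/3
(G - 11666)*(O(-13) - 34966) = (16384 - 11666)*(-2/3*(-13) - 34966) = 4718*(26/3 - 34966) = 4718*(-104872/3) = -494786096/3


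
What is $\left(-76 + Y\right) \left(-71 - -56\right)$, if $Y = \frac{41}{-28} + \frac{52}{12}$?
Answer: $\frac{30715}{28} \approx 1097.0$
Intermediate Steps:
$Y = \frac{241}{84}$ ($Y = 41 \left(- \frac{1}{28}\right) + 52 \cdot \frac{1}{12} = - \frac{41}{28} + \frac{13}{3} = \frac{241}{84} \approx 2.869$)
$\left(-76 + Y\right) \left(-71 - -56\right) = \left(-76 + \frac{241}{84}\right) \left(-71 - -56\right) = - \frac{6143 \left(-71 + 56\right)}{84} = \left(- \frac{6143}{84}\right) \left(-15\right) = \frac{30715}{28}$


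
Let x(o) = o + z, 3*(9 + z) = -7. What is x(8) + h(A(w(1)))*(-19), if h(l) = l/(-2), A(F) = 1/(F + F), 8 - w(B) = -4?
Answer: -47/16 ≈ -2.9375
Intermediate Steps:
z = -34/3 (z = -9 + (⅓)*(-7) = -9 - 7/3 = -34/3 ≈ -11.333)
w(B) = 12 (w(B) = 8 - 1*(-4) = 8 + 4 = 12)
A(F) = 1/(2*F)
x(o) = -34/3 + o (x(o) = o - 34/3 = -34/3 + o)
h(l) = -l/2 (h(l) = l*(-½) = -l/2)
x(8) + h(A(w(1)))*(-19) = (-34/3 + 8) - 1/(4*12)*(-19) = -10/3 - 1/(4*12)*(-19) = -10/3 - ½*1/24*(-19) = -10/3 - 1/48*(-19) = -10/3 + 19/48 = -47/16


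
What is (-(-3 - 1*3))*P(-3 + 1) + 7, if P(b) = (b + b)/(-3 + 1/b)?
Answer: 97/7 ≈ 13.857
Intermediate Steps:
P(b) = 2*b/(-3 + 1/b) (P(b) = (2*b)/(-3 + 1/b) = 2*b/(-3 + 1/b))
(-(-3 - 1*3))*P(-3 + 1) + 7 = (-(-3 - 1*3))*(-2*(-3 + 1)²/(-1 + 3*(-3 + 1))) + 7 = (-(-3 - 3))*(-2*(-2)²/(-1 + 3*(-2))) + 7 = (-1*(-6))*(-2*4/(-1 - 6)) + 7 = 6*(-2*4/(-7)) + 7 = 6*(-2*4*(-⅐)) + 7 = 6*(8/7) + 7 = 48/7 + 7 = 97/7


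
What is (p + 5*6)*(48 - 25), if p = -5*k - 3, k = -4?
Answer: 1081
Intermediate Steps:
p = 17 (p = -5*(-4) - 3 = 20 - 3 = 17)
(p + 5*6)*(48 - 25) = (17 + 5*6)*(48 - 25) = (17 + 30)*23 = 47*23 = 1081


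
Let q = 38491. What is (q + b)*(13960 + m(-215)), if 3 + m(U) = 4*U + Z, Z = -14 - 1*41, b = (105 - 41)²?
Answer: 555419654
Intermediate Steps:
b = 4096 (b = 64² = 4096)
Z = -55 (Z = -14 - 41 = -55)
m(U) = -58 + 4*U (m(U) = -3 + (4*U - 55) = -3 + (-55 + 4*U) = -58 + 4*U)
(q + b)*(13960 + m(-215)) = (38491 + 4096)*(13960 + (-58 + 4*(-215))) = 42587*(13960 + (-58 - 860)) = 42587*(13960 - 918) = 42587*13042 = 555419654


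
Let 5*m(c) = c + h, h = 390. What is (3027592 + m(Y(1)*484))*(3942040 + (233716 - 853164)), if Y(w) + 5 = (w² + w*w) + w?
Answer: 50295344334144/5 ≈ 1.0059e+13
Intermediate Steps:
Y(w) = -5 + w + 2*w² (Y(w) = -5 + ((w² + w*w) + w) = -5 + ((w² + w²) + w) = -5 + (2*w² + w) = -5 + (w + 2*w²) = -5 + w + 2*w²)
m(c) = 78 + c/5 (m(c) = (c + 390)/5 = (390 + c)/5 = 78 + c/5)
(3027592 + m(Y(1)*484))*(3942040 + (233716 - 853164)) = (3027592 + (78 + ((-5 + 1 + 2*1²)*484)/5))*(3942040 + (233716 - 853164)) = (3027592 + (78 + ((-5 + 1 + 2*1)*484)/5))*(3942040 - 619448) = (3027592 + (78 + ((-5 + 1 + 2)*484)/5))*3322592 = (3027592 + (78 + (-2*484)/5))*3322592 = (3027592 + (78 + (⅕)*(-968)))*3322592 = (3027592 + (78 - 968/5))*3322592 = (3027592 - 578/5)*3322592 = (15137382/5)*3322592 = 50295344334144/5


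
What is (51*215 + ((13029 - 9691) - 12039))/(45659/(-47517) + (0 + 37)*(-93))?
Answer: -13447311/20443957 ≈ -0.65776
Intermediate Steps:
(51*215 + ((13029 - 9691) - 12039))/(45659/(-47517) + (0 + 37)*(-93)) = (10965 + (3338 - 12039))/(45659*(-1/47517) + 37*(-93)) = (10965 - 8701)/(-45659/47517 - 3441) = 2264/(-163551656/47517) = 2264*(-47517/163551656) = -13447311/20443957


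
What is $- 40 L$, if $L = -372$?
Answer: $14880$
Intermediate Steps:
$- 40 L = \left(-40\right) \left(-372\right) = 14880$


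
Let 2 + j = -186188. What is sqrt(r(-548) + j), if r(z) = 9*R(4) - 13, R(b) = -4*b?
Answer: 7*I*sqrt(3803) ≈ 431.68*I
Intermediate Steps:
r(z) = -157 (r(z) = 9*(-4*4) - 13 = 9*(-16) - 13 = -144 - 13 = -157)
j = -186190 (j = -2 - 186188 = -186190)
sqrt(r(-548) + j) = sqrt(-157 - 186190) = sqrt(-186347) = 7*I*sqrt(3803)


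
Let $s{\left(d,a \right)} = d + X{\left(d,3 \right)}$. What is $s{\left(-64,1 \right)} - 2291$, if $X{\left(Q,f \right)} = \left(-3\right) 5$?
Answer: $-2370$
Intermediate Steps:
$X{\left(Q,f \right)} = -15$
$s{\left(d,a \right)} = -15 + d$ ($s{\left(d,a \right)} = d - 15 = -15 + d$)
$s{\left(-64,1 \right)} - 2291 = \left(-15 - 64\right) - 2291 = -79 - 2291 = -2370$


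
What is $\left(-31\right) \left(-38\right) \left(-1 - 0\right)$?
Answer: $-1178$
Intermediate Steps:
$\left(-31\right) \left(-38\right) \left(-1 - 0\right) = 1178 \left(-1 + 0\right) = 1178 \left(-1\right) = -1178$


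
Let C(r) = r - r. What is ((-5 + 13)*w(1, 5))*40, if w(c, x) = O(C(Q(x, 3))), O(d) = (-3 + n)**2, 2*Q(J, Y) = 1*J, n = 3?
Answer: 0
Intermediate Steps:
Q(J, Y) = J/2 (Q(J, Y) = (1*J)/2 = J/2)
C(r) = 0
O(d) = 0 (O(d) = (-3 + 3)**2 = 0**2 = 0)
w(c, x) = 0
((-5 + 13)*w(1, 5))*40 = ((-5 + 13)*0)*40 = (8*0)*40 = 0*40 = 0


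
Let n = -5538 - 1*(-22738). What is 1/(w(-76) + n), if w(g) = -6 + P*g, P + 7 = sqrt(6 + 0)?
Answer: 8863/157088210 + 19*sqrt(6)/78544105 ≈ 5.7013e-5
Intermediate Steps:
P = -7 + sqrt(6) (P = -7 + sqrt(6 + 0) = -7 + sqrt(6) ≈ -4.5505)
n = 17200 (n = -5538 + 22738 = 17200)
w(g) = -6 + g*(-7 + sqrt(6)) (w(g) = -6 + (-7 + sqrt(6))*g = -6 + g*(-7 + sqrt(6)))
1/(w(-76) + n) = 1/((-6 - 1*(-76)*(7 - sqrt(6))) + 17200) = 1/((-6 + (532 - 76*sqrt(6))) + 17200) = 1/((526 - 76*sqrt(6)) + 17200) = 1/(17726 - 76*sqrt(6))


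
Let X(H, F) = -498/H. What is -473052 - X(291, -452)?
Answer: -45885878/97 ≈ -4.7305e+5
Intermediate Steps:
-473052 - X(291, -452) = -473052 - (-498)/291 = -473052 - 1*(-166/97) = -473052 + 166/97 = -45885878/97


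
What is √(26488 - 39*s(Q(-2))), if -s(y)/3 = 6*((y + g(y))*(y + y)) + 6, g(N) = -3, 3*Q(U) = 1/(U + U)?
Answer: √110203/2 ≈ 165.98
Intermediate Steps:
Q(U) = 1/(6*U) (Q(U) = 1/(3*(U + U)) = 1/(3*((2*U))) = (1/(2*U))/3 = 1/(6*U))
s(y) = -18 - 36*y*(-3 + y) (s(y) = -3*(6*((y - 3)*(y + y)) + 6) = -3*(6*((-3 + y)*(2*y)) + 6) = -3*(6*(2*y*(-3 + y)) + 6) = -3*(12*y*(-3 + y) + 6) = -3*(6 + 12*y*(-3 + y)) = -18 - 36*y*(-3 + y))
√(26488 - 39*s(Q(-2))) = √(26488 - 39*(-18 - 36*((⅙)/(-2))² + 108*((⅙)/(-2)))) = √(26488 - 39*(-18 - 36*((⅙)*(-½))² + 108*((⅙)*(-½)))) = √(26488 - 39*(-18 - 36*(-1/12)² + 108*(-1/12))) = √(26488 - 39*(-18 - 36*1/144 - 9)) = √(26488 - 39*(-18 - ¼ - 9)) = √(26488 - 39*(-109/4)) = √(26488 + 4251/4) = √(110203/4) = √110203/2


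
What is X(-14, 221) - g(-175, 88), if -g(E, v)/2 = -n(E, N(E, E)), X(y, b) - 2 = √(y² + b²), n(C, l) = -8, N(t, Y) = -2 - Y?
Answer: 18 + √49037 ≈ 239.44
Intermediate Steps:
X(y, b) = 2 + √(b² + y²) (X(y, b) = 2 + √(y² + b²) = 2 + √(b² + y²))
g(E, v) = -16 (g(E, v) = -(-2)*(-8) = -2*8 = -16)
X(-14, 221) - g(-175, 88) = (2 + √(221² + (-14)²)) - 1*(-16) = (2 + √(48841 + 196)) + 16 = (2 + √49037) + 16 = 18 + √49037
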